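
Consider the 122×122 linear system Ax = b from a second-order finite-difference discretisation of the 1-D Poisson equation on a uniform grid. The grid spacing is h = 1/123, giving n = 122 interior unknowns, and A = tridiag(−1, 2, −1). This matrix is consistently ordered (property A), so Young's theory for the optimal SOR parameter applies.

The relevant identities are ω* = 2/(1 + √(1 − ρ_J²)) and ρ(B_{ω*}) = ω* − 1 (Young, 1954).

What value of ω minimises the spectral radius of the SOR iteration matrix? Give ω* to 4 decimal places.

ω* = 1.9502

ρ_J = max_k |cos(kπ/123)| = cos(π/123) = 0.9997
root = sin(π/123) = 0.02554  (since 1−cos² = sin²).
So ω* = 2/1.02554 = 1.9502 (Young).
Hence ρ(B_{ω*}) = 1.9502 − 1 = 0.9502.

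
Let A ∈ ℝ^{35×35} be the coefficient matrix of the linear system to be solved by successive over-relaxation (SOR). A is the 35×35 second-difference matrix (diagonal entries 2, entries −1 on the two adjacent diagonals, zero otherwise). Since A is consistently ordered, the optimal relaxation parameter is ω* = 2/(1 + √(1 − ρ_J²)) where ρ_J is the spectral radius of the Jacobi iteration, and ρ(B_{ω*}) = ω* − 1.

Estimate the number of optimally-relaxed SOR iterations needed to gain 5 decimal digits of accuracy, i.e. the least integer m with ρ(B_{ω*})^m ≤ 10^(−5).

ρ_J = max_k |cos(kπ/36)| = cos(π/36) = 0.9961947
root = sin(π/36) = 0.0871557  (since 1−cos² = sin²).
Young: ω* = 2/(1+√(1−ρ_J²)) = 2/(1+0.0871557) = 2/1.0871557 = 1.8396629.
ρ_SOR = ω* − 1 = 1.8396629 − 1 = 0.8396629.
(0.8396629)^m ≤ 10^{−5}  ⇒  m·ln(0.8396629) ≤ −5·ln10  ⇒  m ≥ 65.880  ⇒  m = 66

m = 66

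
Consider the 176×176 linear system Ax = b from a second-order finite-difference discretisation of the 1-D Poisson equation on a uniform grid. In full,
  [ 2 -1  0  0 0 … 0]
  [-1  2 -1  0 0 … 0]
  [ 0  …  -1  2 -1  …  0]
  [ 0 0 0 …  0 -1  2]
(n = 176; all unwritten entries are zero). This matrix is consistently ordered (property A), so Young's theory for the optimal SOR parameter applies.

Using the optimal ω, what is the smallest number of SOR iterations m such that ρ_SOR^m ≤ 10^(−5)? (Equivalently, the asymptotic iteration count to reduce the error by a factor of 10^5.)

m = 325

ρ_J = max_k |cos(kπ/177)| = cos(π/177) = 0.9998425
root = sin(π/177) = 0.0177482  (since 1−cos² = sin²).
Then 2/(1+√(1−ρ_J²)) = 2/(1+0.0177482); ω* = 2/1.0177482 = 1.9651226.
[ρ_SOR] ω* − 1 = 0.9651226.
ρ_SOR^m ≤ 10^(−5) ⇔ m ≥ 5·ln10/(−ln 0.9651226) = 11.5129/0.0355001 = 324.306; m = ⌈324.306⌉ = 325.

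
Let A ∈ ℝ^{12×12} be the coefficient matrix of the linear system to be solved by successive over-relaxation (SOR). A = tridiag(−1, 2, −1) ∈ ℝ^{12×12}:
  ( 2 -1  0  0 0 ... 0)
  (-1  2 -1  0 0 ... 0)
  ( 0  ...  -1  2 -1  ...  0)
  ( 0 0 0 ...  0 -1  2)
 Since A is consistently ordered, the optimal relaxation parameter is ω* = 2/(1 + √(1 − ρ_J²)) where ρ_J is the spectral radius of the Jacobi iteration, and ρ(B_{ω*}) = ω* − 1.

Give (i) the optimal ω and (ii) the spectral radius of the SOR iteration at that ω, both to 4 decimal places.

[ρ_J] n=12: ρ(B_J) = cos(π/(n+1)) = cos(π/13) = 0.9709.
√(1−ρ_J²) = |sin(π/13)| = 0.23932
So ω* = 2/1.23932 = 1.6138 (Young).
At ω = 1.6138 every |λ(B_ω)| = ω−1, so ρ_SOR = 0.6138.

ω* = 1.6138, ρ_SOR = 0.6138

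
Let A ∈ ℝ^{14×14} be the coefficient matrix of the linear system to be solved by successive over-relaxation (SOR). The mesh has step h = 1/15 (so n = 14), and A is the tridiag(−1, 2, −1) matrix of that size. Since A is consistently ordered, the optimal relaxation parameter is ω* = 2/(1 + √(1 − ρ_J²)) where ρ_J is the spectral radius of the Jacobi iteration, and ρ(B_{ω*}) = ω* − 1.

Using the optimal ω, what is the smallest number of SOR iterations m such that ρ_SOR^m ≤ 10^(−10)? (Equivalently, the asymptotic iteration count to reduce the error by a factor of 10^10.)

ρ_J = max_k |cos(kπ/15)| = cos(π/15) = 0.9781476
1 − cos²(π/15) = sin²(π/15) ⇒ √(1−ρ_J²) = sin(π/15) = 0.2079117.
Young: ω* = 2/(1+√(1−ρ_J²)) = 2/(1+0.2079117) = 2/1.2079117 = 1.6557502.
and ρ(B_{ω*}) = 1.6557502 − 1 = 0.6557502.
m ≥ 10·ln10 / (−ln 0.6557502) = 54.567; smallest integer m = 55.

m = 55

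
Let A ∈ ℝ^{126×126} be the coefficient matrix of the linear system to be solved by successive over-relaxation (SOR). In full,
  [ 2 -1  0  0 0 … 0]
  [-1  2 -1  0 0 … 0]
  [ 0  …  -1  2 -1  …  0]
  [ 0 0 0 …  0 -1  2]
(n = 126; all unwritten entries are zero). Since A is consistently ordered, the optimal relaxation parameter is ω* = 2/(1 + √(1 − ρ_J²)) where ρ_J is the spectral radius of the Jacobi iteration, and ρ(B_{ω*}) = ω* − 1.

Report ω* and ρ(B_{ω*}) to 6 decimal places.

ω* = 1.951725, ρ_SOR = 0.951725

With n=126, ρ(Jacobi) = cos(π/127) = 0.999694.
√(1−ρ_J²) = |sin(π/127)| = 0.0247344
ω* = 2 / (1 + 0.0247344) = 2 / 1.0247344 ≈ 1.951725.
and ρ(B_{ω*}) = 1.951725 − 1 = 0.951725.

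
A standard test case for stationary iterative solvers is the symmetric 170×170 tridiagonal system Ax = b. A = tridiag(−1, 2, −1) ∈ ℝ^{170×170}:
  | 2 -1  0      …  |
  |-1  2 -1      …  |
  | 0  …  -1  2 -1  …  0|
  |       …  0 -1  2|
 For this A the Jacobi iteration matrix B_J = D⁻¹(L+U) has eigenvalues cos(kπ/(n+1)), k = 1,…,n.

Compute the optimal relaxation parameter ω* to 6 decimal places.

With n=170, ρ(Jacobi) = cos(π/171) = 0.999831.
√(1−ρ_J²) = |sin(π/171)| = 0.0183709
So ω* = 2/1.0183709 = 1.963921 (Young).
and ρ(B_{ω*}) = 1.963921 − 1 = 0.963921.

ω* = 1.963921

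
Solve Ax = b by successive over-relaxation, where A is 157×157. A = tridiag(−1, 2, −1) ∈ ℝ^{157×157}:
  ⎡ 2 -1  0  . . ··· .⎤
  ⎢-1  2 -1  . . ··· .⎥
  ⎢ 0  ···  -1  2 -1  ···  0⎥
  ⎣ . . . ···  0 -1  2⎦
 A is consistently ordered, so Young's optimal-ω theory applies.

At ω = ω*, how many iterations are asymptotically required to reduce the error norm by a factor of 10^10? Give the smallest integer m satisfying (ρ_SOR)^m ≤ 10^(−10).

m = 579

n=157: λ(B_J) = 1 − λ(A)/2 = cos(kπ/158); k=1 gives ρ_J = 0.9998023.
√(1−ρ_J²) simplifies to sin(π/158) = 0.0198822.
Then 2/(1+√(1−ρ_J²)) = 2/(1+0.0198822); ω* = 2/1.0198822 = 1.9610108.
ρ_SOR = ω* − 1 ≈ 0.9610108.
10·ln10 = 23.0259; −ln(0.9610108) = 0.0397696; m = ⌈23.0259/0.0397696⌉ = ⌈578.982⌉ = 579.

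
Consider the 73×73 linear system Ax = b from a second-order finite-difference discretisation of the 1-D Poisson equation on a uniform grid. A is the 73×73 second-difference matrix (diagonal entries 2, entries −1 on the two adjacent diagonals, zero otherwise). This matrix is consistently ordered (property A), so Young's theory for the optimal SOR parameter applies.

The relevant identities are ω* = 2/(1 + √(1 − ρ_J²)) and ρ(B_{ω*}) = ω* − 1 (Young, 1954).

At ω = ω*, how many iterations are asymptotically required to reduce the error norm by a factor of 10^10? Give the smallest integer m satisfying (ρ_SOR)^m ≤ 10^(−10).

n=73: λ(B_J) = 1 − λ(A)/2 = cos(kπ/74); k=1 gives ρ_J = 0.9990990.
√(1−ρ_J²) = |sin(π/74)| = 0.0424412
ω* = 2/(1 + 0.0424412) = 2/1.0424412 = 1.9185734.
Hence ρ(B_{ω*}) = 1.9185734 − 1 = 0.9185734.
m ≥ 10·ln10 / (−ln 0.9185734) = 271.105; smallest integer m = 272.

m = 272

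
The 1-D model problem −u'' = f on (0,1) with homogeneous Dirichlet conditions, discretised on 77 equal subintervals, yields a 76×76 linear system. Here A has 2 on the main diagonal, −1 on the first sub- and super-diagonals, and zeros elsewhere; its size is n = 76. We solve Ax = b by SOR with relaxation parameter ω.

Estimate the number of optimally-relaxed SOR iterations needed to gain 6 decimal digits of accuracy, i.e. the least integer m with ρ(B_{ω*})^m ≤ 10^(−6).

m = 170

n=76: λ(B_J) = 1 − λ(A)/2 = cos(kπ/77); k=1 gives ρ_J = 0.9991678.
root = sin(π/77) = 0.0407886  (since 1−cos² = sin²).
Then 2/(1+√(1−ρ_J²)) = 2/(1+0.0407886); ω* = 2/1.0407886 = 1.9216198.
and ρ(B_{ω*}) = 1.9216198 − 1 = 0.9216198.
Need (0.9216198)^m ≤ 10^(−6): m ≥ 6·ln10/|ln 0.9216198| = 13.8155/0.0816225 = 169.261 ⇒ m = 170.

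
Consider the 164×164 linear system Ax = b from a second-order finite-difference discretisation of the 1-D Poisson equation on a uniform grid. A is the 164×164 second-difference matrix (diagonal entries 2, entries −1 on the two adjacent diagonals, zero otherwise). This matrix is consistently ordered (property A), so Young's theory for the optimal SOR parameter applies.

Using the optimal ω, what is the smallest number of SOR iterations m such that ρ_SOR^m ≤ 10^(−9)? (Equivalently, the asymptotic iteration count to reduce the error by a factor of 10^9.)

ρ_J = max_k |cos(kπ/165)| = cos(π/165) = 0.9998187
√(1−ρ_J²) = |sin(π/165)| = 0.0190388
Then 2/(1+√(1−ρ_J²)) = 2/(1+0.0190388); ω* = 2/1.0190388 = 1.9626338.
and ρ(B_{ω*}) = 1.9626338 − 1 = 0.9626338.
For 9 digits: m = 9·ln10 / (−ln 0.9626338) = 20.7233/0.0380822 = 544.173; round up → m = 545.

m = 545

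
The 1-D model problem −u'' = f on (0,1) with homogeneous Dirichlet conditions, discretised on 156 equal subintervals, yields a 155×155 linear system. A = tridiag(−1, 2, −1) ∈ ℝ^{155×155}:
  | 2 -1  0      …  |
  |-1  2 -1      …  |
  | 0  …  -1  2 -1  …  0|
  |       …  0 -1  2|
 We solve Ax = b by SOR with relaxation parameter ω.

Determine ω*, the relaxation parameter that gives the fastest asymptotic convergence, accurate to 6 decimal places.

ω* = 1.960521

B_J for the 155×155 system has eigenvalues cos(kπ/156); ρ_J = cos(π/156) = 0.999797.
√(1−ρ_J²) simplifies to sin(π/156) = 0.0201371.
ω* = 2 / (1 + 0.0201371) = 2 / 1.0201371 ≈ 1.960521.
Hence ρ(B_{ω*}) = 1.960521 − 1 = 0.960521.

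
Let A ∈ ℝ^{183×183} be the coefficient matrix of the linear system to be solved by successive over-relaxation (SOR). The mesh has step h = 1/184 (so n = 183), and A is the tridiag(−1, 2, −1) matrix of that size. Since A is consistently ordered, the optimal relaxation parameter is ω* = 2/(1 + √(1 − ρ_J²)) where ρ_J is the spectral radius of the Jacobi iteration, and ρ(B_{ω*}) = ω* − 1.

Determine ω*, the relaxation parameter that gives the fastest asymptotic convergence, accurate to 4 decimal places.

½·tridiag(1,0,1) at n=183: λ_k = cos(kπ/184); max |λ| at k=1 ⇒ ρ_J = cos(π/184) ≈ 0.9999.
root = sin(π/184) = 0.01707  (since 1−cos² = sin²).
Then 2/(1+√(1−ρ_J²)) = 2/(1+0.01707); ω* = 2/1.01707 = 1.9664.
and ρ(B_{ω*}) = 1.9664 − 1 = 0.9664.

ω* = 1.9664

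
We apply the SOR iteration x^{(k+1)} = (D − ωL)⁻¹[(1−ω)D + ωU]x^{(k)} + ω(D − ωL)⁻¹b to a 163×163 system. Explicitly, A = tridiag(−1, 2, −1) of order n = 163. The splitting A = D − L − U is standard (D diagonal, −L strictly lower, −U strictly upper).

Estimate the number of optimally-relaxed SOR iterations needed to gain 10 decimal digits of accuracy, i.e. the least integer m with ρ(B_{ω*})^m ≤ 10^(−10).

m = 601

½·tridiag(1,0,1) at n=163: λ_k = cos(kπ/164); max |λ| at k=1 ⇒ ρ_J = cos(π/164) ≈ 0.9998165.
root = sin(π/164) = 0.0191549  (since 1−cos² = sin²).
[ω*] 2 ÷ (1 + 0.0191549) = 2 ÷ 1.0191549 = 1.9624102.
and ρ(B_{ω*}) = 1.9624102 − 1 = 0.9624102.
(0.9624102)^m ≤ 10^{−10}  ⇒  m·ln(0.9624102) ≤ −10·ln10  ⇒  m ≥ 600.971  ⇒  m = 601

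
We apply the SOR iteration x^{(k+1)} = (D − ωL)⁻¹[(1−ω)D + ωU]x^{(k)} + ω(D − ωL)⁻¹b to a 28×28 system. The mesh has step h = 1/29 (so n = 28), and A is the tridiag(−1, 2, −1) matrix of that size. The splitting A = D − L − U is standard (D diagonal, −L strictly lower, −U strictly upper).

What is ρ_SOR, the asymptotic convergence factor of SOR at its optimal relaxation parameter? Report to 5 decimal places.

ρ_SOR = 0.80486

With n=28, ρ(Jacobi) = cos(π/29) = 0.99414.
√(1−ρ_J²) simplifies to sin(π/29) = 0.108119.
Then 2/(1+√(1−ρ_J²)) = 2/(1+0.108119); ω* = 2/1.108119 = 1.80486.
At ω = 1.80486 every |λ(B_ω)| = ω−1, so ρ_SOR = 0.80486.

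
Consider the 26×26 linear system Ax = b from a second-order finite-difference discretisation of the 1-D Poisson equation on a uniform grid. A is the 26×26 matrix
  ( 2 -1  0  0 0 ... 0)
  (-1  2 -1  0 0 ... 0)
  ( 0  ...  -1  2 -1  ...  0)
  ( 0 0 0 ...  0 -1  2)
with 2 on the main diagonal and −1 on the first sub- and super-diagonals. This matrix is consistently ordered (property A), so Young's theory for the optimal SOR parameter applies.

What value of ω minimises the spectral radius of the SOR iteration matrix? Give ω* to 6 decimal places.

ω* = 1.791966

spectrum of D⁻¹(L+U) = {cos(kπ/27) : 1≤k≤26}; ρ_J = cos(π/27) = 0.993238.
√(1−ρ_J²) simplifies to sin(π/27) = 0.1160929.
[ω*] 2 ÷ (1 + 0.1160929) = 2 ÷ 1.1160929 = 1.791966.
Hence ρ(B_{ω*}) = 1.791966 − 1 = 0.791966.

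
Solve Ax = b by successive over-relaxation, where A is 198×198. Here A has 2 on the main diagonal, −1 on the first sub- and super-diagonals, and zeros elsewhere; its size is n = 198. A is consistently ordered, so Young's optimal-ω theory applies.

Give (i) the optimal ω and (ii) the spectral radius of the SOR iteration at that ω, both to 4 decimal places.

ω* = 1.9689, ρ_SOR = 0.9689

With n=198, ρ(Jacobi) = cos(π/199) = 0.9999.
1 − cos²(π/199) = sin²(π/199) ⇒ √(1−ρ_J²) = sin(π/199) = 0.01579.
Then 2/(1+√(1−ρ_J²)) = 2/(1+0.01579); ω* = 2/1.01579 = 1.9689.
and ρ(B_{ω*}) = 1.9689 − 1 = 0.9689.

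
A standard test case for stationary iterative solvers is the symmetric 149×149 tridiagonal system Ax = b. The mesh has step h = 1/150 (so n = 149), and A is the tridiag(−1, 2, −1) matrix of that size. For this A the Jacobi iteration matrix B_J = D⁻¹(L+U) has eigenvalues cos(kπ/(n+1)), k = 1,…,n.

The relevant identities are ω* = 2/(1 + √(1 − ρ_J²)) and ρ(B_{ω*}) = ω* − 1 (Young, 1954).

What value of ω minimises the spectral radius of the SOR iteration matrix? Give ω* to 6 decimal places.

ω* = 1.958974

B_J for the 149×149 system has eigenvalues cos(kπ/150); ρ_J = cos(π/150) = 0.999781.
1 − cos²(π/150) = sin²(π/150) ⇒ √(1−ρ_J²) = sin(π/150) = 0.0209424.
Young: ω* = 2/(1+√(1−ρ_J²)) = 2/(1+0.0209424) = 2/1.0209424 = 1.958974.
ρ(B_{ω*}) = ω*−1 = 0.958974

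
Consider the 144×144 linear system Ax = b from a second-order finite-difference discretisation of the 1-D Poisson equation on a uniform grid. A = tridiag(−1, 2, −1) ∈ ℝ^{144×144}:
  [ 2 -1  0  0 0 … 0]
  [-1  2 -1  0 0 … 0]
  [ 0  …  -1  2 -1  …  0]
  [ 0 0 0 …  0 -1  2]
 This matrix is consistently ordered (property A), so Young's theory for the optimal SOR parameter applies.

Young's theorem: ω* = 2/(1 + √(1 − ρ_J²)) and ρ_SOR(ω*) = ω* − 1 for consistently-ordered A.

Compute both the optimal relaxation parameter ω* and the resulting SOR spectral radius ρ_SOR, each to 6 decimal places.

ρ_J = max_k |cos(kπ/145)| = cos(π/145) = 0.999765
√(1−ρ_J²) simplifies to sin(π/145) = 0.0216645.
ω* = 2/(1 + 0.0216645) = 2/1.0216645 = 1.957590.
At ω = 1.957590 every |λ(B_ω)| = ω−1, so ρ_SOR = 0.957590.

ω* = 1.957590, ρ_SOR = 0.957590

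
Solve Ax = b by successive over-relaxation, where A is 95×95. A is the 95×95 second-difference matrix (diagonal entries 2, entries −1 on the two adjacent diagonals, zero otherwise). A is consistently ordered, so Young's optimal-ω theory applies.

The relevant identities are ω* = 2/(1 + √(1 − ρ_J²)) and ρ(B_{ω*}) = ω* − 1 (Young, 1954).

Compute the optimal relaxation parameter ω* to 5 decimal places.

B_J for the 95×95 system has eigenvalues cos(kπ/96); ρ_J = cos(π/96) = 0.99946.
√(1−ρ_J²) = |sin(π/96)| = 0.032719
[ω*] 2 ÷ (1 + 0.032719) = 2 ÷ 1.032719 = 1.93664.
ρ_SOR = ω* − 1 ≈ 0.93664.

ω* = 1.93664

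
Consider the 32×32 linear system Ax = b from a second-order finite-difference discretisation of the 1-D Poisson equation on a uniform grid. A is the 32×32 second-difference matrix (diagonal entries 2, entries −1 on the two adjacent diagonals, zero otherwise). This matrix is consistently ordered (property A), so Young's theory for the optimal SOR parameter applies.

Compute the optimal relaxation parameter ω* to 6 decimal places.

ω* = 1.826391

n=32: λ(B_J) = 1 − λ(A)/2 = cos(kπ/33); k=1 gives ρ_J = 0.995472.
√(1−ρ_J²) simplifies to sin(π/33) = 0.0950560.
Then 2/(1+√(1−ρ_J²)) = 2/(1+0.0950560); ω* = 2/1.0950560 = 1.826391.
[ρ_SOR] ω* − 1 = 0.826391.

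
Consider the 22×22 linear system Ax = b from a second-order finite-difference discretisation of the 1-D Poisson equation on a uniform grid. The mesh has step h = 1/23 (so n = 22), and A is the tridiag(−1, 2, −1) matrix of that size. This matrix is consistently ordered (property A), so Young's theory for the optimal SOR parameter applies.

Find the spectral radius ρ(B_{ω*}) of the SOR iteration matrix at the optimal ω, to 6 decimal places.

ρ_SOR = 0.760305

With n=22, ρ(Jacobi) = cos(π/23) = 0.990686.
√(1−ρ_J²) = |sin(π/23)| = 0.1361666
So ω* = 2/1.1361666 = 1.760305 (Young).
ρ_SOR = ω* − 1 = 1.760305 − 1 = 0.760305.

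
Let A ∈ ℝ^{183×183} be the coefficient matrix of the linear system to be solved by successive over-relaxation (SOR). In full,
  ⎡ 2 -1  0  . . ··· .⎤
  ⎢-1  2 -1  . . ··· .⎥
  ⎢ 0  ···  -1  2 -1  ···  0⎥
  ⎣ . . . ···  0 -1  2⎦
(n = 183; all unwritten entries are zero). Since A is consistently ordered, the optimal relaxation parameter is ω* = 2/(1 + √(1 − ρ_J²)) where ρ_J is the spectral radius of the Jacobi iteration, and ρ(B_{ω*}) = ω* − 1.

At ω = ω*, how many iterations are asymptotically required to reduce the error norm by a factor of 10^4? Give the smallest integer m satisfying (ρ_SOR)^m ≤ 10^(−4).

m = 270

ρ_J = max_k |cos(kπ/184)| = cos(π/184) = 0.9998542
√(1−ρ_J²) simplifies to sin(π/184) = 0.0170730.
Then 2/(1+√(1−ρ_J²)) = 2/(1+0.0170730); ω* = 2/1.0170730 = 1.9664272.
At ω = 1.9664272 every |λ(B_ω)| = ω−1, so ρ_SOR = 0.9664272.
For 4 digits: m = 4·ln10 / (−ln 0.9664272) = 9.21034/0.0341493 = 269.708; round up → m = 270.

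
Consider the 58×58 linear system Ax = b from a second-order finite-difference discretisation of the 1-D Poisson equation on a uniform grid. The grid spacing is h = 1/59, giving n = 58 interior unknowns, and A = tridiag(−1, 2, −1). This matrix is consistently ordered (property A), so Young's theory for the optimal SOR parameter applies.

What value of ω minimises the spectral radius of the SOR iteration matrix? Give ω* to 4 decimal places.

ω* = 1.8989

With n=58, ρ(Jacobi) = cos(π/59) = 0.9986.
√(1 − cos²(π/59)) = sin(π/59) ≈ 0.05322.
So ω* = 2/1.05322 = 1.8989 (Young).
ρ_SOR = ω* − 1 = 1.8989 − 1 = 0.8989.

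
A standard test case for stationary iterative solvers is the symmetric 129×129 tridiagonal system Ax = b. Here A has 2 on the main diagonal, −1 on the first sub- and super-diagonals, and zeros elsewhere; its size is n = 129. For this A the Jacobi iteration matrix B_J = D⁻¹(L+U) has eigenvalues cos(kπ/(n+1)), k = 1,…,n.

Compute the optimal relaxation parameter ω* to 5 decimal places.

With n=129, ρ(Jacobi) = cos(π/130) = 0.99971.
root = sin(π/130) = 0.024164  (since 1−cos² = sin²).
ω* = 2 / (1 + 0.024164) = 2 / 1.024164 ≈ 1.95281.
[ρ_SOR] ω* − 1 = 0.95281.

ω* = 1.95281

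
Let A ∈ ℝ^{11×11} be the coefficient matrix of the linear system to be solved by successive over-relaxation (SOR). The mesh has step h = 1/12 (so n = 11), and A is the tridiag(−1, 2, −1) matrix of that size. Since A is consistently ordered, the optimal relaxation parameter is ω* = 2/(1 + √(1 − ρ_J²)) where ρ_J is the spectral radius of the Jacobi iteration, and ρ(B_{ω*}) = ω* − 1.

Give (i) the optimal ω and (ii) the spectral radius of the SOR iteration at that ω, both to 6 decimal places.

spectrum of D⁻¹(L+U) = {cos(kπ/12) : 1≤k≤11}; ρ_J = cos(π/12) = 0.965926.
root = sin(π/12) = 0.2588190  (since 1−cos² = sin²).
ω* = 2/(1 + 0.2588190) = 2/1.2588190 = 1.588791.
ρ(B_{ω*}) = ω*−1 = 0.588791

ω* = 1.588791, ρ_SOR = 0.588791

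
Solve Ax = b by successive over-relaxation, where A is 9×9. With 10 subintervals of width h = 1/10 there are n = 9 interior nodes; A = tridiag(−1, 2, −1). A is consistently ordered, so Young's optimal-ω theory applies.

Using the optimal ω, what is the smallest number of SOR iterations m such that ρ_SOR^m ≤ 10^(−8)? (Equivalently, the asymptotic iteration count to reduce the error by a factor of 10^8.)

ρ_J = max_k |cos(kπ/10)| = cos(π/10) = 0.9510565
1 − cos²(π/10) = sin²(π/10) ⇒ √(1−ρ_J²) = sin(π/10) = 0.3090170.
So ω* = 2/1.3090170 = 1.5278640 (Young).
[ρ_SOR] ω* − 1 = 0.5278640.
8·ln10 = 18.4207; −ln(0.5278640) = 0.638917; m = ⌈18.4207/0.638917⌉ = ⌈28.831⌉ = 29.

m = 29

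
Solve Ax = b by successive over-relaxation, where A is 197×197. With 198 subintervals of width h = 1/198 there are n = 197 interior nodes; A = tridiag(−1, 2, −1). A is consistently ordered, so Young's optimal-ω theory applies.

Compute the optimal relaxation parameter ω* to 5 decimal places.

ω* = 1.96876

ρ_J = max_k |cos(kπ/198)| = cos(π/198) = 0.99987
√(1 − cos²(π/198)) = sin(π/198) ≈ 0.015866.
Then 2/(1+√(1−ρ_J²)) = 2/(1+0.015866); ω* = 2/1.015866 = 1.96876.
At ω = 1.96876 every |λ(B_ω)| = ω−1, so ρ_SOR = 0.96876.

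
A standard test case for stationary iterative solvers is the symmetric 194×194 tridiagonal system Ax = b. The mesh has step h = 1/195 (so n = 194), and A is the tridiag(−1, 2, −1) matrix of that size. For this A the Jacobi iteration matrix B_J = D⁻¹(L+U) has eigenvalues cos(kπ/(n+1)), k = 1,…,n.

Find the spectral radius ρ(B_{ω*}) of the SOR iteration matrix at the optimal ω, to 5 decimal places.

ρ_SOR = 0.96829

½·tridiag(1,0,1) at n=194: λ_k = cos(kπ/195); max |λ| at k=1 ⇒ ρ_J = cos(π/195) ≈ 0.99987.
√(1 − cos²(π/195)) = sin(π/195) ≈ 0.016110.
[ω*] 2 ÷ (1 + 0.016110) = 2 ÷ 1.016110 = 1.96829.
Hence ρ(B_{ω*}) = 1.96829 − 1 = 0.96829.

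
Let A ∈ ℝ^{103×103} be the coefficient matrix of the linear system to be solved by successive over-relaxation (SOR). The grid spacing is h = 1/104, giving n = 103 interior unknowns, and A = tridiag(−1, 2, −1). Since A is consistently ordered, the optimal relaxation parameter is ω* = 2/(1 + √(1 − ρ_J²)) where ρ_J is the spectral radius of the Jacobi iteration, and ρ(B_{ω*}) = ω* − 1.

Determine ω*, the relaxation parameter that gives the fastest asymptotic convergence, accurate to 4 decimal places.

ω* = 1.9414

spectrum of D⁻¹(L+U) = {cos(kπ/104) : 1≤k≤103}; ρ_J = cos(π/104) = 0.9995.
√(1−ρ_J²) = |sin(π/104)| = 0.03020
ω* = 2 / (1 + 0.03020) = 2 / 1.03020 ≈ 1.9414.
ρ_SOR = ω* − 1 = 1.9414 − 1 = 0.9414.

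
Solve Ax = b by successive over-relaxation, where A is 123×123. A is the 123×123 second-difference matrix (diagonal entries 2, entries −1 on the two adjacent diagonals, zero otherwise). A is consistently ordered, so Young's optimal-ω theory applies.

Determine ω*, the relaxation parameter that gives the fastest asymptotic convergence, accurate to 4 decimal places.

ω* = 1.9506

ρ_J = max_k |cos(kπ/124)| = cos(π/124) = 0.9997
√(1−ρ_J²) = |sin(π/124)| = 0.02533
So ω* = 2/1.02533 = 1.9506 (Young).
At ω = 1.9506 every |λ(B_ω)| = ω−1, so ρ_SOR = 0.9506.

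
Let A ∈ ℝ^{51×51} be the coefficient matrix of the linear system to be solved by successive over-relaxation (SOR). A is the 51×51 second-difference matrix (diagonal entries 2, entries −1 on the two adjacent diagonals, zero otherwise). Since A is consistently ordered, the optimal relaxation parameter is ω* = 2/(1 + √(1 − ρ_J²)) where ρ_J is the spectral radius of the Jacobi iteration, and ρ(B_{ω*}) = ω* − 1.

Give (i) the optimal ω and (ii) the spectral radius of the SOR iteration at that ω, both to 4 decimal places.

½·tridiag(1,0,1) at n=51: λ_k = cos(kπ/52); max |λ| at k=1 ⇒ ρ_J = cos(π/52) ≈ 0.9982.
1 − cos²(π/52) = sin²(π/52) ⇒ √(1−ρ_J²) = sin(π/52) = 0.06038.
Young: ω* = 2/(1+√(1−ρ_J²)) = 2/(1+0.06038) = 2/1.06038 = 1.8861.
and ρ(B_{ω*}) = 1.8861 − 1 = 0.8861.

ω* = 1.8861, ρ_SOR = 0.8861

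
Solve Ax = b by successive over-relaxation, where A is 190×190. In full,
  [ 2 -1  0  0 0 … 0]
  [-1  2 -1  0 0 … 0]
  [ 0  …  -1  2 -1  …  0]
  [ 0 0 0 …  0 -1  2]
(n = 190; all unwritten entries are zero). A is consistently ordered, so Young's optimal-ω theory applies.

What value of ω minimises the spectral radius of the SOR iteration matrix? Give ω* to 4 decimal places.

ω* = 1.9676

[ρ_J] n=190: ρ(B_J) = cos(π/(n+1)) = cos(π/191) = 0.9999.
√(1 − cos²(π/191)) = sin(π/191) ≈ 0.01645.
ω* = 2/(1 + 0.01645) = 2/1.01645 = 1.9676.
and ρ(B_{ω*}) = 1.9676 − 1 = 0.9676.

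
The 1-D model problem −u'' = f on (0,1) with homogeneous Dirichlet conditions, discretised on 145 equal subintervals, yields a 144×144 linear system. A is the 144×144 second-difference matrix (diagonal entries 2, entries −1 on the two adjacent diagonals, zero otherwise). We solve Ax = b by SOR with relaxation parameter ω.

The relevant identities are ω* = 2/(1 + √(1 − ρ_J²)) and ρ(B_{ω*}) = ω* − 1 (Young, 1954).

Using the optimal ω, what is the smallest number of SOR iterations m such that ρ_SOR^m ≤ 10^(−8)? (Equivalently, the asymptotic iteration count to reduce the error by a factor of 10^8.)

With n=144, ρ(Jacobi) = cos(π/145) = 0.9997653.
1 − cos²(π/145) = sin²(π/145) ⇒ √(1−ρ_J²) = sin(π/145) = 0.0216645.
Young: ω* = 2/(1+√(1−ρ_J²)) = 2/(1+0.0216645) = 2/1.0216645 = 1.9575898.
ρ_SOR = ω* − 1 = 1.9575898 − 1 = 0.9575898.
m ≥ 8·ln10 / (−ln 0.9575898) = 425.069; smallest integer m = 426.

m = 426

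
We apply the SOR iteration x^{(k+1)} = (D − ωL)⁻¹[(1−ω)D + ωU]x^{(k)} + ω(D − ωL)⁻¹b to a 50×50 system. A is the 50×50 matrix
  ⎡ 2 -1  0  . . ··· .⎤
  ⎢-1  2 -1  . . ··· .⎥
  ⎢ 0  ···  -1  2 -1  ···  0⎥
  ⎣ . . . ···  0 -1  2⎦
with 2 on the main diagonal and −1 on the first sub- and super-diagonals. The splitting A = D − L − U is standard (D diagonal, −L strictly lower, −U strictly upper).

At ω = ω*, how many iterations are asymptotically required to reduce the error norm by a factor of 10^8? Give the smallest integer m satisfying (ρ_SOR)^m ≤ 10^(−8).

With n=50, ρ(Jacobi) = cos(π/51) = 0.9981033.
√(1−ρ_J²) simplifies to sin(π/51) = 0.0615609.
[ω*] 2 ÷ (1 + 0.0615609) = 2 ÷ 1.0615609 = 1.8840181.
[ρ_SOR] ω* − 1 = 0.8840181.
Need (0.8840181)^m ≤ 10^(−8): m ≥ 8·ln10/|ln 0.8840181| = 18.4207/0.123278 = 149.424 ⇒ m = 150.

m = 150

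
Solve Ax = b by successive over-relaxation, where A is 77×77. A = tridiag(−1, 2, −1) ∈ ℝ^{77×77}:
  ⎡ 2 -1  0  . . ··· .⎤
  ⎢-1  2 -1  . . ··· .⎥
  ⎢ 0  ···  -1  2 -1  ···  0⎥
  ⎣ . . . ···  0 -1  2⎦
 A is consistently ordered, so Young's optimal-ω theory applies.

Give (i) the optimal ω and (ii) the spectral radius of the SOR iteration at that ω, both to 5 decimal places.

spectrum of D⁻¹(L+U) = {cos(kπ/78) : 1≤k≤77}; ρ_J = cos(π/78) = 0.99919.
root = sin(π/78) = 0.040266  (since 1−cos² = sin²).
Then 2/(1+√(1−ρ_J²)) = 2/(1+0.040266); ω* = 2/1.040266 = 1.92259.
[ρ_SOR] ω* − 1 = 0.92259.

ω* = 1.92259, ρ_SOR = 0.92259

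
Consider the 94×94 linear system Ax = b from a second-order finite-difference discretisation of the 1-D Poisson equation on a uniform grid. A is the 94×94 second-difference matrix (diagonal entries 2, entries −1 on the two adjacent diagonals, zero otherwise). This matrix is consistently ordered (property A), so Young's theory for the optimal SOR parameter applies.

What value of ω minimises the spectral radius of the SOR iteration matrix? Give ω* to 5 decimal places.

With n=94, ρ(Jacobi) = cos(π/95) = 0.99945.
1 − cos²(π/95) = sin²(π/95) ⇒ √(1−ρ_J²) = sin(π/95) = 0.033063.
ω* = 2 / (1 + 0.033063) = 2 / 1.033063 ≈ 1.93599.
ρ(B_{ω*}) = ω*−1 = 0.93599

ω* = 1.93599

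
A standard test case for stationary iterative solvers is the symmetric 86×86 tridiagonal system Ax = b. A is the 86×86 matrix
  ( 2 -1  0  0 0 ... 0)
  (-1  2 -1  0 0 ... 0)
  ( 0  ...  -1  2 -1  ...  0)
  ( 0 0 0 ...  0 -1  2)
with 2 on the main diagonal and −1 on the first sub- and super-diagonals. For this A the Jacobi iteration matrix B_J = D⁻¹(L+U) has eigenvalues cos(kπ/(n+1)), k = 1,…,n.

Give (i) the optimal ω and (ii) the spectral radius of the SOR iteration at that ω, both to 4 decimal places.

½·tridiag(1,0,1) at n=86: λ_k = cos(kπ/87); max |λ| at k=1 ⇒ ρ_J = cos(π/87) ≈ 0.9993.
root = sin(π/87) = 0.03610  (since 1−cos² = sin²).
Then 2/(1+√(1−ρ_J²)) = 2/(1+0.03610); ω* = 2/1.03610 = 1.9303.
ρ(B_{ω*}) = ω*−1 = 0.9303

ω* = 1.9303, ρ_SOR = 0.9303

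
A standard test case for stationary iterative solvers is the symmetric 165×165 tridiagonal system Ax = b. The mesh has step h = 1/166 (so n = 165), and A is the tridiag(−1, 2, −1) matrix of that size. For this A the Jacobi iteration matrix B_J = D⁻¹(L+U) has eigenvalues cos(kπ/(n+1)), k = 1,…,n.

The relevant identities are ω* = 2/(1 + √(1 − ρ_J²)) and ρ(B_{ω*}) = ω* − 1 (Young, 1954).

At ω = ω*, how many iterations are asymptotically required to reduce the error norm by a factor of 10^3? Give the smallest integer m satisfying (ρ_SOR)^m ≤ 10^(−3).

m = 183

ρ_J = max_k |cos(kπ/166)| = cos(π/166) = 0.9998209
root = sin(π/166) = 0.0189241  (since 1−cos² = sin²).
Then 2/(1+√(1−ρ_J²)) = 2/(1+0.0189241); ω* = 2/1.0189241 = 1.9628547.
and ρ(B_{ω*}) = 1.9628547 − 1 = 0.9628547.
3·ln10 = 6.90776; −ln(0.9628547) = 0.0378528; m = ⌈6.90776/0.0378528⌉ = ⌈182.490⌉ = 183.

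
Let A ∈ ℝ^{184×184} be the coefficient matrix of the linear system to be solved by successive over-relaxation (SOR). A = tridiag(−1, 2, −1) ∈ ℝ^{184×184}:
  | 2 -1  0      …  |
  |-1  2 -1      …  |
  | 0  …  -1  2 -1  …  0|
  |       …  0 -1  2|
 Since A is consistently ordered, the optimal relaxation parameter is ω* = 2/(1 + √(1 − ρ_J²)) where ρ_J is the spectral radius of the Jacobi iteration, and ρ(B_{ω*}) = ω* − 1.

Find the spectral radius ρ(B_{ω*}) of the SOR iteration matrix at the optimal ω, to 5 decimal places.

spectrum of D⁻¹(L+U) = {cos(kπ/185) : 1≤k≤184}; ρ_J = cos(π/185) = 0.99986.
√(1−ρ_J²) simplifies to sin(π/185) = 0.016981.
ω* = 2 / (1 + 0.016981) = 2 / 1.016981 ≈ 1.96661.
[ρ_SOR] ω* − 1 = 0.96661.

ρ_SOR = 0.96661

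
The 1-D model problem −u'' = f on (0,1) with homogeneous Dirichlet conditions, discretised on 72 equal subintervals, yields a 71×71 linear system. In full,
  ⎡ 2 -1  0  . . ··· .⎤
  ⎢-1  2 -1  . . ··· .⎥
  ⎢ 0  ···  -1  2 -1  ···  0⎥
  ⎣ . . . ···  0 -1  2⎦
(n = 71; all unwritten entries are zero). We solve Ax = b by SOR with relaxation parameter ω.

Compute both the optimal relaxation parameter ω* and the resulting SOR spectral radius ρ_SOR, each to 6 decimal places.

ω* = 1.916407, ρ_SOR = 0.916407

[ρ_J] n=71: ρ(B_J) = cos(π/(n+1)) = cos(π/72) = 0.999048.
√(1−ρ_J²) simplifies to sin(π/72) = 0.0436194.
Young: ω* = 2/(1+√(1−ρ_J²)) = 2/(1+0.0436194) = 2/1.0436194 = 1.916407.
and ρ(B_{ω*}) = 1.916407 − 1 = 0.916407.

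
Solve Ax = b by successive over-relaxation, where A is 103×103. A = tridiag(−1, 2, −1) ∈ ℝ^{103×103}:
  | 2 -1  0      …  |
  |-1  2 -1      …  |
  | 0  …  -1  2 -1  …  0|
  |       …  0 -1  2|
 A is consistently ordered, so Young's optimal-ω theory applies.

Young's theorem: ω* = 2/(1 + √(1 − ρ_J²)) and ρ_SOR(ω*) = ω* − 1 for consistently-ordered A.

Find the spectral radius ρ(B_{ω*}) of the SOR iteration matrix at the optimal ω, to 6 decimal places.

With n=103, ρ(Jacobi) = cos(π/104) = 0.999544.
1 − cos²(π/104) = sin²(π/104) ⇒ √(1−ρ_J²) = sin(π/104) = 0.0302030.
ω* = 2/(1 + 0.0302030) = 2/1.0302030 = 1.941365.
and ρ(B_{ω*}) = 1.941365 − 1 = 0.941365.

ρ_SOR = 0.941365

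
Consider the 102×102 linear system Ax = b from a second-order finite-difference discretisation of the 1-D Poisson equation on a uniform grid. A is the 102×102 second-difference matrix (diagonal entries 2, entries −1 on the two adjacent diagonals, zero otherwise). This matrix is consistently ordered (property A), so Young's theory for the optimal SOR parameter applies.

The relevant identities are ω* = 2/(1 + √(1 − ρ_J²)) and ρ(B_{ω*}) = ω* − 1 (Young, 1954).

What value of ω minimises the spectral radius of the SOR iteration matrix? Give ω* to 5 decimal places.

spectrum of D⁻¹(L+U) = {cos(kπ/103) : 1≤k≤102}; ρ_J = cos(π/103) = 0.99953.
√(1−ρ_J²) simplifies to sin(π/103) = 0.030496.
ω* = 2/(1+0.030496) = 1.94081
ρ_SOR = ω* − 1 ≈ 0.94081.

ω* = 1.94081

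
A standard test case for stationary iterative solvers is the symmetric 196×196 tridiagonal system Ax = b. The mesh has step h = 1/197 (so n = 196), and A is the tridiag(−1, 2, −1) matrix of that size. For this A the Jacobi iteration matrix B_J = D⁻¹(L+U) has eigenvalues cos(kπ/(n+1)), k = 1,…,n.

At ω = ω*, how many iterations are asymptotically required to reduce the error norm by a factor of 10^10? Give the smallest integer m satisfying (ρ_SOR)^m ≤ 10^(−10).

m = 722

n=196: λ(B_J) = 1 − λ(A)/2 = cos(kπ/197); k=1 gives ρ_J = 0.9998728.
1 − cos²(π/197) = sin²(π/197) ⇒ √(1−ρ_J²) = sin(π/197) = 0.0159465.
ω* = 2 / (1 + 0.0159465) = 2 / 1.0159465 ≈ 1.9686076.
ρ_SOR = ω* − 1 = 1.9686076 − 1 = 0.9686076.
For 10 digits: m = 10·ln10 / (−ln 0.9686076) = 23.0259/0.0318957 = 721.912; round up → m = 722.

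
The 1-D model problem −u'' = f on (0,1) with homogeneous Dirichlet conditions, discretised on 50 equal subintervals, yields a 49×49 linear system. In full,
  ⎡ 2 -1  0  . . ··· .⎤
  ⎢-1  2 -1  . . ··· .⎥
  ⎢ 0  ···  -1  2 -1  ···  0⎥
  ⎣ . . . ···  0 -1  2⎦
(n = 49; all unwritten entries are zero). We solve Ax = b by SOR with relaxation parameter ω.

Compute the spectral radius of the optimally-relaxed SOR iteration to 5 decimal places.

[ρ_J] n=49: ρ(B_J) = cos(π/(n+1)) = cos(π/50) = 0.99803.
√(1−ρ_J²) = |sin(π/50)| = 0.062791
So ω* = 2/1.062791 = 1.88184 (Young).
Hence ρ(B_{ω*}) = 1.88184 − 1 = 0.88184.

ρ_SOR = 0.88184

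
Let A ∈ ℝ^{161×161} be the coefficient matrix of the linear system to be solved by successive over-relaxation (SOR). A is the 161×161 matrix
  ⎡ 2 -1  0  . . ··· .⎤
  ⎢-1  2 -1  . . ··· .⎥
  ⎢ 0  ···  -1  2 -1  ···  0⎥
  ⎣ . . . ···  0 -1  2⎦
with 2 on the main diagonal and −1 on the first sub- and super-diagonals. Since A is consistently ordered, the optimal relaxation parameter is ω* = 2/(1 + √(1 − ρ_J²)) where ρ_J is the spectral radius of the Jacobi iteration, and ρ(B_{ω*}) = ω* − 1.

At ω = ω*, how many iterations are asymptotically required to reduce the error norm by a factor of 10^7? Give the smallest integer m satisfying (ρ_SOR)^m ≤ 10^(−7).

[ρ_J] n=161: ρ(B_J) = cos(π/(n+1)) = cos(π/162) = 0.9998120.
√(1−ρ_J²) = |sin(π/162)| = 0.0193913
Young: ω* = 2/(1+√(1−ρ_J²)) = 2/(1+0.0193913) = 2/1.0193913 = 1.9619551.
ρ(B_{ω*}) = ω*−1 = 0.9619551
7·ln10 = 16.1181; −ln(0.9619551) = 0.0387875; m = ⌈16.1181/0.0387875⌉ = ⌈415.549⌉ = 416.

m = 416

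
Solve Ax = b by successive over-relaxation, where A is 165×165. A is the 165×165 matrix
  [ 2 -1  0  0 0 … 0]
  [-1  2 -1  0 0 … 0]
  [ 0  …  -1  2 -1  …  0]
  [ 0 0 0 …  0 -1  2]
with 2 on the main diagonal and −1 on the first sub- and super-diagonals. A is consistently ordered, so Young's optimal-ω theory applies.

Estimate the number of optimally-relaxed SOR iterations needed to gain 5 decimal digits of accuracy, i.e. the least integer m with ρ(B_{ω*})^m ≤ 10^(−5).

ρ_J = max_k |cos(kπ/166)| = cos(π/166) = 0.9998209
√(1 − cos²(π/166)) = sin(π/166) ≈ 0.0189241.
ω* = 2/(1 + 0.0189241) = 2/1.0189241 = 1.9628547.
and ρ(B_{ω*}) = 1.9628547 − 1 = 0.9628547.
For 5 digits: m = 5·ln10 / (−ln 0.9628547) = 11.5129/0.0378528 = 304.149; round up → m = 305.

m = 305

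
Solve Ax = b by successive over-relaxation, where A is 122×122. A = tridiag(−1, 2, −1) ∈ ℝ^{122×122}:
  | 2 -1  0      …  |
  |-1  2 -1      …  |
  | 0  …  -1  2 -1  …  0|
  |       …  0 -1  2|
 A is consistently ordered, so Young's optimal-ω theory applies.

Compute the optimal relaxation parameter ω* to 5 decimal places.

spectrum of D⁻¹(L+U) = {cos(kπ/123) : 1≤k≤122}; ρ_J = cos(π/123) = 0.99967.
root = sin(π/123) = 0.025539  (since 1−cos² = sin²).
ω* = 2/(1 + 0.025539) = 2/1.025539 = 1.95019.
ρ_SOR = ω* − 1 ≈ 0.95019.

ω* = 1.95019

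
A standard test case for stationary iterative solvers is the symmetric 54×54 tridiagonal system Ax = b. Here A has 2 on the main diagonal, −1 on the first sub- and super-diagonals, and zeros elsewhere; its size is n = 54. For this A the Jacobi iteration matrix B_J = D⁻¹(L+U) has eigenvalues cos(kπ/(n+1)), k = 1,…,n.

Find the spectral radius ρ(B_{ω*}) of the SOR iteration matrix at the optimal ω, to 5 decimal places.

ρ_SOR = 0.89199

n=54: λ(B_J) = 1 − λ(A)/2 = cos(kπ/55); k=1 gives ρ_J = 0.99837.
√(1 − cos²(π/55)) = sin(π/55) ≈ 0.057089.
ω* = 2/(1+0.057089) = 1.89199
At ω = 1.89199 every |λ(B_ω)| = ω−1, so ρ_SOR = 0.89199.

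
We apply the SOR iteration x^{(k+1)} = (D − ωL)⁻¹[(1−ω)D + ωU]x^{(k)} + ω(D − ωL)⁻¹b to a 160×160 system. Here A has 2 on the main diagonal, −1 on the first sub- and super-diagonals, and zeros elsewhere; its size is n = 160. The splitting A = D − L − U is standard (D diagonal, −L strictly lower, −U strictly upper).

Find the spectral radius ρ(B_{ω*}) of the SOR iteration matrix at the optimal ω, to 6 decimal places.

[ρ_J] n=160: ρ(B_J) = cos(π/(n+1)) = cos(π/161) = 0.999810.
√(1 − cos²(π/161)) = sin(π/161) ≈ 0.0195118.
Young: ω* = 2/(1+√(1−ρ_J²)) = 2/(1+0.0195118) = 2/1.0195118 = 1.961723.
At ω = 1.961723 every |λ(B_ω)| = ω−1, so ρ_SOR = 0.961723.

ρ_SOR = 0.961723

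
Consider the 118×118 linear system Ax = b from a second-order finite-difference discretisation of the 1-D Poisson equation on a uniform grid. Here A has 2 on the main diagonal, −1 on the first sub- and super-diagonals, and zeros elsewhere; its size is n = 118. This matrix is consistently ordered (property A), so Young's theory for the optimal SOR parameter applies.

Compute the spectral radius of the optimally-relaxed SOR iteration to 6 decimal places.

B_J for the 118×118 system has eigenvalues cos(kπ/119); ρ_J = cos(π/119) = 0.999652.
√(1−ρ_J²) = |sin(π/119)| = 0.0263969
ω* = 2/(1 + 0.0263969) = 2/1.0263969 = 1.948564.
Hence ρ(B_{ω*}) = 1.948564 − 1 = 0.948564.

ρ_SOR = 0.948564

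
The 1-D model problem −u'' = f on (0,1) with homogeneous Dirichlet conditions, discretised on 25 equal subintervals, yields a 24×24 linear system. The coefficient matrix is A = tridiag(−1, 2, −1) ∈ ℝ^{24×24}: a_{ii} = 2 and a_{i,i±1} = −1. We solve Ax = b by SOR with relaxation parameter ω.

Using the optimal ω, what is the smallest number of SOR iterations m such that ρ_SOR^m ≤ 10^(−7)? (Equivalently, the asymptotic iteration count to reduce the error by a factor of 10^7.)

m = 64

[ρ_J] n=24: ρ(B_J) = cos(π/(n+1)) = cos(π/25) = 0.9921147.
root = sin(π/25) = 0.1253332  (since 1−cos² = sin²).
ω* = 2 / (1 + 0.1253332) = 2 / 1.1253332 ≈ 1.7772514.
ρ(B_{ω*}) = ω*−1 = 0.7772514
m ≥ 7·ln10 / (−ln 0.7772514) = 63.963; smallest integer m = 64.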